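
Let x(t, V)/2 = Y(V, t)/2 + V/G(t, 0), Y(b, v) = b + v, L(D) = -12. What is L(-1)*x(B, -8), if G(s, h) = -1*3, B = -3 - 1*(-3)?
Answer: 32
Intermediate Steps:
B = 0 (B = -3 + 3 = 0)
G(s, h) = -3
x(t, V) = t + V/3 (x(t, V) = 2*((V + t)/2 + V/(-3)) = 2*((V + t)*(½) + V*(-⅓)) = 2*((V/2 + t/2) - V/3) = 2*(t/2 + V/6) = t + V/3)
L(-1)*x(B, -8) = -12*(0 + (⅓)*(-8)) = -12*(0 - 8/3) = -12*(-8/3) = 32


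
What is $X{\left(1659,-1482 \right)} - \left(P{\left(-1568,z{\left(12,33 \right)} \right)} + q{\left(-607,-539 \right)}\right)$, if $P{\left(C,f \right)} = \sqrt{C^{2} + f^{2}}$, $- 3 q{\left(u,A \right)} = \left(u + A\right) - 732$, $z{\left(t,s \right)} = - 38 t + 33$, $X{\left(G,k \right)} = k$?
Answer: $-2108 - \sqrt{2637553} \approx -3732.1$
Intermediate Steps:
$z{\left(t,s \right)} = 33 - 38 t$
$q{\left(u,A \right)} = 244 - \frac{A}{3} - \frac{u}{3}$ ($q{\left(u,A \right)} = - \frac{\left(u + A\right) - 732}{3} = - \frac{\left(A + u\right) - 732}{3} = - \frac{-732 + A + u}{3} = 244 - \frac{A}{3} - \frac{u}{3}$)
$X{\left(1659,-1482 \right)} - \left(P{\left(-1568,z{\left(12,33 \right)} \right)} + q{\left(-607,-539 \right)}\right) = -1482 - \left(\sqrt{\left(-1568\right)^{2} + \left(33 - 456\right)^{2}} - -626\right) = -1482 - \left(\sqrt{2458624 + \left(33 - 456\right)^{2}} + \left(244 + \frac{539}{3} + \frac{607}{3}\right)\right) = -1482 - \left(\sqrt{2458624 + \left(-423\right)^{2}} + 626\right) = -1482 - \left(\sqrt{2458624 + 178929} + 626\right) = -1482 - \left(\sqrt{2637553} + 626\right) = -1482 - \left(626 + \sqrt{2637553}\right) = -2108 - \sqrt{2637553}$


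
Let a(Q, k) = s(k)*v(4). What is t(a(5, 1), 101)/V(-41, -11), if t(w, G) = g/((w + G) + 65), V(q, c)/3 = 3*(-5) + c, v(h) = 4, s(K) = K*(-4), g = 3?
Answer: -1/3900 ≈ -0.00025641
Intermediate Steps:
s(K) = -4*K
V(q, c) = -45 + 3*c (V(q, c) = 3*(3*(-5) + c) = 3*(-15 + c) = -45 + 3*c)
a(Q, k) = -16*k (a(Q, k) = -4*k*4 = -16*k)
t(w, G) = 3/(65 + G + w) (t(w, G) = 3/((w + G) + 65) = 3/((G + w) + 65) = 3/(65 + G + w))
t(a(5, 1), 101)/V(-41, -11) = (3/(65 + 101 - 16*1))/(-45 + 3*(-11)) = (3/(65 + 101 - 16))/(-45 - 33) = (3/150)/(-78) = (3*(1/150))*(-1/78) = (1/50)*(-1/78) = -1/3900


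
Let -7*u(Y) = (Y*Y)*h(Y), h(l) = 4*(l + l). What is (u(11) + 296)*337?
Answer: -2890112/7 ≈ -4.1287e+5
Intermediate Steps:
h(l) = 8*l (h(l) = 4*(2*l) = 8*l)
u(Y) = -8*Y**3/7 (u(Y) = -Y*Y*8*Y/7 = -Y**2*8*Y/7 = -8*Y**3/7)
(u(11) + 296)*337 = (-8/7*11**3 + 296)*337 = (-8/7*1331 + 296)*337 = (-10648/7 + 296)*337 = -8576/7*337 = -2890112/7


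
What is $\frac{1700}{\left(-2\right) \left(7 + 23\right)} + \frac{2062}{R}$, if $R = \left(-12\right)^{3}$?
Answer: $- \frac{25511}{864} \approx -29.527$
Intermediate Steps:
$R = -1728$
$\frac{1700}{\left(-2\right) \left(7 + 23\right)} + \frac{2062}{R} = \frac{1700}{\left(-2\right) \left(7 + 23\right)} + \frac{2062}{-1728} = \frac{1700}{\left(-2\right) 30} + 2062 \left(- \frac{1}{1728}\right) = \frac{1700}{-60} - \frac{1031}{864} = 1700 \left(- \frac{1}{60}\right) - \frac{1031}{864} = - \frac{85}{3} - \frac{1031}{864} = - \frac{25511}{864}$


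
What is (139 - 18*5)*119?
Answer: 5831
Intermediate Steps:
(139 - 18*5)*119 = (139 - 90)*119 = 49*119 = 5831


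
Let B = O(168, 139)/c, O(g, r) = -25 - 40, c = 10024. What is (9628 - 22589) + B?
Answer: -129921129/10024 ≈ -12961.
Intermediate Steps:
O(g, r) = -65
B = -65/10024 ≈ -0.0064844
(9628 - 22589) + B = (9628 - 22589) - 65/10024 = -12961 - 65/10024 = -129921129/10024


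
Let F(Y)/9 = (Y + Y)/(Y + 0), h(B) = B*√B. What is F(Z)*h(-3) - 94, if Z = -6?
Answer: -94 - 54*I*√3 ≈ -94.0 - 93.531*I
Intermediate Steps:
h(B) = B^(3/2)
F(Y) = 18 (F(Y) = 9*((Y + Y)/(Y + 0)) = 9*((2*Y)/Y) = 9*2 = 18)
F(Z)*h(-3) - 94 = 18*(-3)^(3/2) - 94 = 18*(-3*I*√3) - 94 = -54*I*√3 - 94 = -94 - 54*I*√3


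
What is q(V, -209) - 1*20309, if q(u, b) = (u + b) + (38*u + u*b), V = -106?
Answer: -2498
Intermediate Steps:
q(u, b) = b + 39*u + b*u (q(u, b) = (b + u) + (38*u + b*u) = b + 39*u + b*u)
q(V, -209) - 1*20309 = (-209 + 39*(-106) - 209*(-106)) - 1*20309 = (-209 - 4134 + 22154) - 20309 = 17811 - 20309 = -2498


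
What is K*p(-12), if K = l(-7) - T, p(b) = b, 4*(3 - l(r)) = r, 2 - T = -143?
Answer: 1683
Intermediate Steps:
T = 145 (T = 2 - 1*(-143) = 2 + 143 = 145)
l(r) = 3 - r/4
K = -561/4 (K = (3 - 1/4*(-7)) - 1*145 = (3 + 7/4) - 145 = 19/4 - 145 = -561/4 ≈ -140.25)
K*p(-12) = -561/4*(-12) = 1683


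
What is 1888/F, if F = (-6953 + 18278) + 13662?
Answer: 1888/24987 ≈ 0.075559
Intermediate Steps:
F = 24987 (F = 11325 + 13662 = 24987)
1888/F = 1888/24987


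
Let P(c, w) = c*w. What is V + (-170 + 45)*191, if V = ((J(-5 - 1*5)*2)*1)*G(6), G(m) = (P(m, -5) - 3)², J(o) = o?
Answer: -45655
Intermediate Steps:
G(m) = (-3 - 5*m)² (G(m) = (m*(-5) - 3)² = (-5*m - 3)² = (-3 - 5*m)²)
V = -21780 (V = (((-5 - 1*5)*2)*1)*(3 + 5*6)² = (((-5 - 5)*2)*1)*(3 + 30)² = (-10*2*1)*33² = -20*1*1089 = -20*1089 = -21780)
V + (-170 + 45)*191 = -21780 + (-170 + 45)*191 = -21780 - 125*191 = -21780 - 23875 = -45655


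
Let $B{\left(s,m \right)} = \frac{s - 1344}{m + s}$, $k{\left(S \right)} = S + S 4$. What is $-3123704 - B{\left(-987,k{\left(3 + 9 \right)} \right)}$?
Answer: $- \frac{321741771}{103} \approx -3.1237 \cdot 10^{6}$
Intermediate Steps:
$k{\left(S \right)} = 5 S$ ($k{\left(S \right)} = S + 4 S = 5 S$)
$B{\left(s,m \right)} = \frac{-1344 + s}{m + s}$
$-3123704 - B{\left(-987,k{\left(3 + 9 \right)} \right)} = -3123704 - \frac{-1344 - 987}{5 \left(3 + 9\right) - 987} = -3123704 - \frac{1}{5 \cdot 12 - 987} \left(-2331\right) = -3123704 - \frac{1}{60 - 987} \left(-2331\right) = -3123704 - \frac{1}{-927} \left(-2331\right) = -3123704 - \left(- \frac{1}{927}\right) \left(-2331\right) = -3123704 - \frac{259}{103} = - \frac{321741771}{103}$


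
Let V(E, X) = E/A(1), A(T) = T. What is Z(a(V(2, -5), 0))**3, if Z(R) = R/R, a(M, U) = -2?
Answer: 1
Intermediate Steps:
V(E, X) = E (V(E, X) = E/1 = E*1 = E)
Z(R) = 1
Z(a(V(2, -5), 0))**3 = 1**3 = 1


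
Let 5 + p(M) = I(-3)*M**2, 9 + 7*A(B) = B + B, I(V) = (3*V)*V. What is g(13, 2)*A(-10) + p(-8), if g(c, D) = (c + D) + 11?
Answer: 11307/7 ≈ 1615.3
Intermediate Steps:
I(V) = 3*V**2
A(B) = -9/7 + 2*B/7 (A(B) = -9/7 + (B + B)/7 = -9/7 + (2*B)/7 = -9/7 + 2*B/7)
p(M) = -5 + 27*M**2 (p(M) = -5 + (3*(-3)**2)*M**2 = -5 + (3*9)*M**2 = -5 + 27*M**2)
g(c, D) = 11 + D + c (g(c, D) = (D + c) + 11 = 11 + D + c)
g(13, 2)*A(-10) + p(-8) = (11 + 2 + 13)*(-9/7 + (2/7)*(-10)) + (-5 + 27*(-8)**2) = 26*(-9/7 - 20/7) + (-5 + 27*64) = 26*(-29/7) + (-5 + 1728) = -754/7 + 1723 = 11307/7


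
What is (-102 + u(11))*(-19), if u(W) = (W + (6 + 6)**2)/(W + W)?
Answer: 39691/22 ≈ 1804.1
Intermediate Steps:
u(W) = (144 + W)/(2*W) (u(W) = (W + 12**2)/((2*W)) = (W + 144)*(1/(2*W)) = (144 + W)*(1/(2*W)) = (144 + W)/(2*W))
(-102 + u(11))*(-19) = (-102 + (1/2)*(144 + 11)/11)*(-19) = (-102 + (1/2)*(1/11)*155)*(-19) = (-102 + 155/22)*(-19) = -2089/22*(-19) = 39691/22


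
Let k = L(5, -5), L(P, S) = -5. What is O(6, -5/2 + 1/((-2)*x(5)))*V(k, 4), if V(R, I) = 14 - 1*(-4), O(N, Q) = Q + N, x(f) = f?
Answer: 306/5 ≈ 61.200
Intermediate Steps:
O(N, Q) = N + Q
k = -5
V(R, I) = 18 (V(R, I) = 14 + 4 = 18)
O(6, -5/2 + 1/((-2)*x(5)))*V(k, 4) = (6 + (-5/2 + 1/(-2*5)))*18 = (6 + (-5*½ - ½*⅕))*18 = (6 + (-5/2 - ⅒))*18 = (6 - 13/5)*18 = (17/5)*18 = 306/5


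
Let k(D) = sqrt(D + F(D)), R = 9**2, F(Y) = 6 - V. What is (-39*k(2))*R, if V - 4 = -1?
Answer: -3159*sqrt(5) ≈ -7063.7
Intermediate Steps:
V = 3 (V = 4 - 1 = 3)
F(Y) = 3 (F(Y) = 6 - 1*3 = 6 - 3 = 3)
R = 81
k(D) = sqrt(3 + D) (k(D) = sqrt(D + 3) = sqrt(3 + D))
(-39*k(2))*R = -39*sqrt(3 + 2)*81 = -39*sqrt(5)*81 = -3159*sqrt(5)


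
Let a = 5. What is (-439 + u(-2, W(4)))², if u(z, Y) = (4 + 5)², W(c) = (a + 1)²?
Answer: 128164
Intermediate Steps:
W(c) = 36 (W(c) = (5 + 1)² = 6² = 36)
u(z, Y) = 81 (u(z, Y) = 9² = 81)
(-439 + u(-2, W(4)))² = (-439 + 81)² = (-358)² = 128164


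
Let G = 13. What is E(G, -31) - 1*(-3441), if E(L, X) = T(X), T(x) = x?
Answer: 3410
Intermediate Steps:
E(L, X) = X
E(G, -31) - 1*(-3441) = -31 - 1*(-3441) = -31 + 3441 = 3410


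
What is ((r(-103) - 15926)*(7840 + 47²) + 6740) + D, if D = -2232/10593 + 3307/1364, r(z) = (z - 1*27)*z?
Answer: -3718393349655/145948 ≈ -2.5478e+7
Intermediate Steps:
r(z) = z*(-27 + z) (r(z) = (z - 27)*z = (-27 + z)*z = z*(-27 + z))
D = 323097/145948 (D = -2232*1/10593 + 3307*(1/1364) = -248/1177 + 3307/1364 = 323097/145948 ≈ 2.2138)
((r(-103) - 15926)*(7840 + 47²) + 6740) + D = ((-103*(-27 - 103) - 15926)*(7840 + 47²) + 6740) + 323097/145948 = ((-103*(-130) - 15926)*(7840 + 2209) + 6740) + 323097/145948 = ((13390 - 15926)*10049 + 6740) + 323097/145948 = (-2536*10049 + 6740) + 323097/145948 = (-25484264 + 6740) + 323097/145948 = -25477524 + 323097/145948 = -3718393349655/145948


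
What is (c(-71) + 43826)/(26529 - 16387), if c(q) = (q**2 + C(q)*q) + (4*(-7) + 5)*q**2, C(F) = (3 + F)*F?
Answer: -204932/5071 ≈ -40.413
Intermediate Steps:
C(F) = F*(3 + F)
c(q) = -22*q**2 + q**2*(3 + q) (c(q) = (q**2 + (q*(3 + q))*q) + (4*(-7) + 5)*q**2 = (q**2 + q**2*(3 + q)) + (-28 + 5)*q**2 = (q**2 + q**2*(3 + q)) - 23*q**2 = -22*q**2 + q**2*(3 + q))
(c(-71) + 43826)/(26529 - 16387) = ((-71)**2*(-19 - 71) + 43826)/(26529 - 16387) = (5041*(-90) + 43826)/10142 = (-453690 + 43826)*(1/10142) = -409864*1/10142 = -204932/5071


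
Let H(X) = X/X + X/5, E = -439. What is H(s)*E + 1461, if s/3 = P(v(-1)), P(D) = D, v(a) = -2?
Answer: 7744/5 ≈ 1548.8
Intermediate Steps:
s = -6 (s = 3*(-2) = -6)
H(X) = 1 + X/5 (H(X) = 1 + X*(⅕) = 1 + X/5)
H(s)*E + 1461 = (1 + (⅕)*(-6))*(-439) + 1461 = (1 - 6/5)*(-439) + 1461 = -⅕*(-439) + 1461 = 439/5 + 1461 = 7744/5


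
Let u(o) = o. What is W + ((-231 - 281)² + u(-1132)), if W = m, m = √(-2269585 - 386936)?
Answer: 261012 + 3*I*√295169 ≈ 2.6101e+5 + 1629.9*I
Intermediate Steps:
m = 3*I*√295169 (m = √(-2656521) = 3*I*√295169 ≈ 1629.9*I)
W = 3*I*√295169 ≈ 1629.9*I
W + ((-231 - 281)² + u(-1132)) = 3*I*√295169 + ((-231 - 281)² - 1132) = 3*I*√295169 + ((-512)² - 1132) = 3*I*√295169 + (262144 - 1132) = 3*I*√295169 + 261012 = 261012 + 3*I*√295169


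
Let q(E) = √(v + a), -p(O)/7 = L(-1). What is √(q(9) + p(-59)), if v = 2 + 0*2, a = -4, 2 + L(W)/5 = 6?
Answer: √(-140 + I*√2) ≈ 0.05976 + 11.832*I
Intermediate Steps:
L(W) = 20 (L(W) = -10 + 5*6 = -10 + 30 = 20)
v = 2 (v = 2 + 0 = 2)
p(O) = -140 (p(O) = -7*20 = -140)
q(E) = I*√2 (q(E) = √(2 - 4) = √(-2) = I*√2)
√(q(9) + p(-59)) = √(I*√2 - 140) = √(-140 + I*√2)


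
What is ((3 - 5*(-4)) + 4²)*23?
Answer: 897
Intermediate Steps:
((3 - 5*(-4)) + 4²)*23 = ((3 + 20) + 16)*23 = (23 + 16)*23 = 39*23 = 897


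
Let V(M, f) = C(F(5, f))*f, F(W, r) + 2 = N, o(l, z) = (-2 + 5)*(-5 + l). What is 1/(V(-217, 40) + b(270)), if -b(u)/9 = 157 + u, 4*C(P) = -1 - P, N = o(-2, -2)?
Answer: -1/3623 ≈ -0.00027601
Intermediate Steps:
o(l, z) = -15 + 3*l (o(l, z) = 3*(-5 + l) = -15 + 3*l)
N = -21 (N = -15 + 3*(-2) = -15 - 6 = -21)
F(W, r) = -23 (F(W, r) = -2 - 21 = -23)
C(P) = -¼ - P/4 (C(P) = (-1 - P)/4 = -¼ - P/4)
b(u) = -1413 - 9*u (b(u) = -9*(157 + u) = -1413 - 9*u)
V(M, f) = 11*f/2 (V(M, f) = (-¼ - ¼*(-23))*f = (-¼ + 23/4)*f = 11*f/2)
1/(V(-217, 40) + b(270)) = 1/((11/2)*40 + (-1413 - 9*270)) = 1/(220 + (-1413 - 2430)) = 1/(220 - 3843) = 1/(-3623) = -1/3623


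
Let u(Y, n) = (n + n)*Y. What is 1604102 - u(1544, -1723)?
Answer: 6924726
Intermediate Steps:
u(Y, n) = 2*Y*n (u(Y, n) = (2*n)*Y = 2*Y*n)
1604102 - u(1544, -1723) = 1604102 - 2*1544*(-1723) = 1604102 - 1*(-5320624) = 1604102 + 5320624 = 6924726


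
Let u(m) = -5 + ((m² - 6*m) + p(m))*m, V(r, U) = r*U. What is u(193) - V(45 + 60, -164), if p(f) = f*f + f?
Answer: 14209084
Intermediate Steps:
p(f) = f + f² (p(f) = f² + f = f + f²)
V(r, U) = U*r
u(m) = -5 + m*(m² - 6*m + m*(1 + m)) (u(m) = -5 + ((m² - 6*m) + m*(1 + m))*m = -5 + (m² - 6*m + m*(1 + m))*m = -5 + m*(m² - 6*m + m*(1 + m)))
u(193) - V(45 + 60, -164) = (-5 - 5*193² + 2*193³) - (-164)*(45 + 60) = (-5 - 5*37249 + 2*7189057) - (-164)*105 = (-5 - 186245 + 14378114) - 1*(-17220) = 14191864 + 17220 = 14209084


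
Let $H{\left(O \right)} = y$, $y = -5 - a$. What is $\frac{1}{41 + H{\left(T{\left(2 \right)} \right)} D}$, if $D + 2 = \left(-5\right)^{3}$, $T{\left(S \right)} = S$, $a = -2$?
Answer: $\frac{1}{422} \approx 0.0023697$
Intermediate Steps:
$D = -127$ ($D = -2 + \left(-5\right)^{3} = -2 - 125 = -127$)
$y = -3$ ($y = -5 - -2 = -5 + 2 = -3$)
$H{\left(O \right)} = -3$
$\frac{1}{41 + H{\left(T{\left(2 \right)} \right)} D} = \frac{1}{41 - -381} = \frac{1}{41 + 381} = \frac{1}{422}$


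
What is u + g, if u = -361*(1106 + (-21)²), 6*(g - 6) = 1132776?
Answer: -369665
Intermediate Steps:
g = 188802 (g = 6 + (⅙)*1132776 = 6 + 188796 = 188802)
u = -558467 (u = -361*(1106 + 441) = -361*1547 = -558467)
u + g = -558467 + 188802 = -369665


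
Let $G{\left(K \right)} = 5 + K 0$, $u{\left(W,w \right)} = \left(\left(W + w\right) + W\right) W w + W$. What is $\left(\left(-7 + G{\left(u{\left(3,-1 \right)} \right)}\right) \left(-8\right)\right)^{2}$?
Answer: $256$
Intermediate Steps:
$u{\left(W,w \right)} = W + W w \left(w + 2 W\right)$ ($u{\left(W,w \right)} = \left(w + 2 W\right) W w + W = W \left(w + 2 W\right) w + W = W w \left(w + 2 W\right) + W = W + W w \left(w + 2 W\right)$)
$G{\left(K \right)} = 5$ ($G{\left(K \right)} = 5 + 0 = 5$)
$\left(\left(-7 + G{\left(u{\left(3,-1 \right)} \right)}\right) \left(-8\right)\right)^{2} = \left(\left(-7 + 5\right) \left(-8\right)\right)^{2} = \left(\left(-2\right) \left(-8\right)\right)^{2} = 16^{2} = 256$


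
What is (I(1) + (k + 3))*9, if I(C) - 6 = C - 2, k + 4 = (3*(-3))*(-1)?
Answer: 117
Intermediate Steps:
k = 5 (k = -4 + (3*(-3))*(-1) = -4 - 9*(-1) = -4 + 9 = 5)
I(C) = 4 + C (I(C) = 6 + (C - 2) = 6 + (-2 + C) = 4 + C)
(I(1) + (k + 3))*9 = ((4 + 1) + (5 + 3))*9 = (5 + 8)*9 = 13*9 = 117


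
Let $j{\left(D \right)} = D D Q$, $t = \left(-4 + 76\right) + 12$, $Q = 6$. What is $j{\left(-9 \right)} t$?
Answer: $40824$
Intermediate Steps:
$t = 84$ ($t = 72 + 12 = 84$)
$j{\left(D \right)} = 6 D^{2}$ ($j{\left(D \right)} = D D 6 = D^{2} \cdot 6 = 6 D^{2}$)
$j{\left(-9 \right)} t = 6 \left(-9\right)^{2} \cdot 84 = 6 \cdot 81 \cdot 84 = 486 \cdot 84 = 40824$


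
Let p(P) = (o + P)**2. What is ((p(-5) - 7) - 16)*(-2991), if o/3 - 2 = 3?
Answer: -230307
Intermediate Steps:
o = 15 (o = 6 + 3*3 = 6 + 9 = 15)
p(P) = (15 + P)**2
((p(-5) - 7) - 16)*(-2991) = (((15 - 5)**2 - 7) - 16)*(-2991) = ((10**2 - 7) - 16)*(-2991) = ((100 - 7) - 16)*(-2991) = (93 - 16)*(-2991) = 77*(-2991) = -230307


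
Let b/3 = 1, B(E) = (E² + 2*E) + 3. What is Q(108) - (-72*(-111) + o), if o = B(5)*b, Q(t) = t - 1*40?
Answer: -8038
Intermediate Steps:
Q(t) = -40 + t (Q(t) = t - 40 = -40 + t)
B(E) = 3 + E² + 2*E
b = 3 (b = 3*1 = 3)
o = 114 (o = (3 + 5² + 2*5)*3 = (3 + 25 + 10)*3 = 38*3 = 114)
Q(108) - (-72*(-111) + o) = (-40 + 108) - (-72*(-111) + 114) = 68 - (7992 + 114) = 68 - 1*8106 = 68 - 8106 = -8038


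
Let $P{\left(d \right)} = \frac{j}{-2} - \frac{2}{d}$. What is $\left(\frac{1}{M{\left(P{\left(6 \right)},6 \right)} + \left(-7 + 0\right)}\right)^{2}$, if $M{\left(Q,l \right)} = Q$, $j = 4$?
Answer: $\frac{9}{784} \approx 0.01148$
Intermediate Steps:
$P{\left(d \right)} = -2 - \frac{2}{d}$ ($P{\left(d \right)} = \frac{4}{-2} - \frac{2}{d} = 4 \left(- \frac{1}{2}\right) - \frac{2}{d} = -2 - \frac{2}{d}$)
$\left(\frac{1}{M{\left(P{\left(6 \right)},6 \right)} + \left(-7 + 0\right)}\right)^{2} = \left(\frac{1}{\left(-2 - \frac{2}{6}\right) + \left(-7 + 0\right)}\right)^{2} = \left(\frac{1}{\left(-2 - \frac{1}{3}\right) - 7}\right)^{2} = \left(\frac{1}{- \frac{7}{3} - 7}\right)^{2} = \left(\frac{1}{- \frac{28}{3}}\right)^{2} = \left(- \frac{3}{28}\right)^{2} = \frac{9}{784}$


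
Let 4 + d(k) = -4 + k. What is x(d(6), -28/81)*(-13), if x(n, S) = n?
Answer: 26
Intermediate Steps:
d(k) = -8 + k (d(k) = -4 + (-4 + k) = -8 + k)
x(d(6), -28/81)*(-13) = (-8 + 6)*(-13) = -2*(-13) = 26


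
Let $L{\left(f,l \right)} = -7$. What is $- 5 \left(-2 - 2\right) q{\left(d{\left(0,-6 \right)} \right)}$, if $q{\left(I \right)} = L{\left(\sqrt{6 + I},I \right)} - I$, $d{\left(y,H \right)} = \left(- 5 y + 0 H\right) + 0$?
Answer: $-140$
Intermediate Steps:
$d{\left(y,H \right)} = - 5 y$ ($d{\left(y,H \right)} = \left(- 5 y + 0\right) + 0 = - 5 y + 0 = - 5 y$)
$q{\left(I \right)} = -7 - I$
$- 5 \left(-2 - 2\right) q{\left(d{\left(0,-6 \right)} \right)} = - 5 \left(-2 - 2\right) \left(-7 - \left(-5\right) 0\right) = \left(-5\right) \left(-4\right) \left(-7 - 0\right) = 20 \left(-7 + 0\right) = 20 \left(-7\right) = -140$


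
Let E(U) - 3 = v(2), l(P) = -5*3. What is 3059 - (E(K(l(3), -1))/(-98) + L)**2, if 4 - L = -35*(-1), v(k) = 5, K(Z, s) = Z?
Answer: 5025130/2401 ≈ 2092.9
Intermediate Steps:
l(P) = -15
E(U) = 8 (E(U) = 3 + 5 = 8)
L = -31 (L = 4 - (-35)*(-1) = 4 - 1*35 = 4 - 35 = -31)
3059 - (E(K(l(3), -1))/(-98) + L)**2 = 3059 - (8/(-98) - 31)**2 = 3059 - (8*(-1/98) - 31)**2 = 3059 - (-4/49 - 31)**2 = 3059 - (-1523/49)**2 = 3059 - 1*2319529/2401 = 3059 - 2319529/2401 = 5025130/2401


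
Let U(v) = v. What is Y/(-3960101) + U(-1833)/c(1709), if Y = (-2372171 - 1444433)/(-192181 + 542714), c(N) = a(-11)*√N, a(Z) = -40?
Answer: 3816604/1388146083833 + 1833*√1709/68360 ≈ 1.1085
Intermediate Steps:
c(N) = -40*√N
Y = -3816604/350533 ≈ -10.888
Y/(-3960101) + U(-1833)/c(1709) = -3816604/350533/(-3960101) - 1833*(-√1709/68360) = -3816604/350533*(-1/3960101) - (-1833)*√1709/68360 = 3816604/1388146083833 + 1833*√1709/68360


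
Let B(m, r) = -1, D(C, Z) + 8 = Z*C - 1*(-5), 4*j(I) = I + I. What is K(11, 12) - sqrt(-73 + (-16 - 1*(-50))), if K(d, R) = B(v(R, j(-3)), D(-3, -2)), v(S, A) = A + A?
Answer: -1 - I*sqrt(39) ≈ -1.0 - 6.245*I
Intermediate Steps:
j(I) = I/2 (j(I) = (I + I)/4 = (2*I)/4 = I/2)
D(C, Z) = -3 + C*Z (D(C, Z) = -8 + (Z*C - 1*(-5)) = -8 + (C*Z + 5) = -8 + (5 + C*Z) = -3 + C*Z)
v(S, A) = 2*A
K(d, R) = -1
K(11, 12) - sqrt(-73 + (-16 - 1*(-50))) = -1 - sqrt(-73 + (-16 - 1*(-50))) = -1 - sqrt(-73 + (-16 + 50)) = -1 - sqrt(-73 + 34) = -1 - sqrt(-39) = -1 - I*sqrt(39)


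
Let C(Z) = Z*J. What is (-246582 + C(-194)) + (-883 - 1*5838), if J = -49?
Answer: -243797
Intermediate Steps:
C(Z) = -49*Z (C(Z) = Z*(-49) = -49*Z)
(-246582 + C(-194)) + (-883 - 1*5838) = (-246582 - 49*(-194)) + (-883 - 1*5838) = (-246582 + 9506) + (-883 - 5838) = -237076 - 6721 = -243797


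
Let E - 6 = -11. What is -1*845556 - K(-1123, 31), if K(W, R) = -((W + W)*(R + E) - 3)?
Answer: -903955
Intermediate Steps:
E = -5 (E = 6 - 11 = -5)
K(W, R) = 3 - 2*W*(-5 + R) (K(W, R) = -((W + W)*(R - 5) - 3) = -((2*W)*(-5 + R) - 3) = -(2*W*(-5 + R) - 3) = -(-3 + 2*W*(-5 + R)) = 3 - 2*W*(-5 + R))
-1*845556 - K(-1123, 31) = -1*845556 - (3 + 10*(-1123) - 2*31*(-1123)) = -845556 - (3 - 11230 + 69626) = -845556 - 1*58399 = -845556 - 58399 = -903955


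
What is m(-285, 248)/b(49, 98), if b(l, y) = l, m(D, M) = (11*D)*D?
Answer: 893475/49 ≈ 18234.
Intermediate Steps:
m(D, M) = 11*D²
m(-285, 248)/b(49, 98) = (11*(-285)²)/49 = (11*81225)*(1/49) = 893475*(1/49) = 893475/49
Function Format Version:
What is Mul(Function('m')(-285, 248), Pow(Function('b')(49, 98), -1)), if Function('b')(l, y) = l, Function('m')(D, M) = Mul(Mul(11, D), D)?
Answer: Rational(893475, 49) ≈ 18234.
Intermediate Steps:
Function('m')(D, M) = Mul(11, Pow(D, 2))
Mul(Function('m')(-285, 248), Pow(Function('b')(49, 98), -1)) = Mul(Mul(11, Pow(-285, 2)), Pow(49, -1)) = Mul(Mul(11, 81225), Rational(1, 49)) = Mul(893475, Rational(1, 49)) = Rational(893475, 49)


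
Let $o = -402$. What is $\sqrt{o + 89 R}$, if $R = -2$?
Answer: $2 i \sqrt{145} \approx 24.083 i$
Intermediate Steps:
$\sqrt{o + 89 R} = \sqrt{-402 + 89 \left(-2\right)} = \sqrt{-402 - 178} = \sqrt{-580} = 2 i \sqrt{145}$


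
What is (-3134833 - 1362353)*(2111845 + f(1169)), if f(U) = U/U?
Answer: -9497364265356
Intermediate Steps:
f(U) = 1
(-3134833 - 1362353)*(2111845 + f(1169)) = (-3134833 - 1362353)*(2111845 + 1) = -4497186*2111846 = -9497364265356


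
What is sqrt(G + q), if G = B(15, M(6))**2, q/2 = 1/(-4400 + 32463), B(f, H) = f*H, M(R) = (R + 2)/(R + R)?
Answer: sqrt(78753253026)/28063 ≈ 10.000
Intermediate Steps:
M(R) = (2 + R)/(2*R) (M(R) = (2 + R)/((2*R)) = (2 + R)*(1/(2*R)) = (2 + R)/(2*R))
B(f, H) = H*f
q = 2/28063 (q = 2/(-4400 + 32463) = 2/28063 ≈ 7.1268e-5)
G = 100 (G = (((1/2)*(2 + 6)/6)*15)**2 = (((1/2)*(1/6)*8)*15)**2 = ((2/3)*15)**2 = 10**2 = 100)
sqrt(G + q) = sqrt(100 + 2/28063) = sqrt(2806302/28063) = sqrt(78753253026)/28063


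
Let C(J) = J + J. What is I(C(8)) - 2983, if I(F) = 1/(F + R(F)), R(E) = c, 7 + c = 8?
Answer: -50710/17 ≈ -2982.9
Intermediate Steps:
c = 1 (c = -7 + 8 = 1)
R(E) = 1
C(J) = 2*J
I(F) = 1/(1 + F) (I(F) = 1/(F + 1) = 1/(1 + F))
I(C(8)) - 2983 = 1/(1 + 2*8) - 2983 = 1/(1 + 16) - 2983 = 1/17 - 2983 = -50710/17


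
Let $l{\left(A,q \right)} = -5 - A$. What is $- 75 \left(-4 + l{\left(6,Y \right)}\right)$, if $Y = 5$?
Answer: $1125$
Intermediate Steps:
$- 75 \left(-4 + l{\left(6,Y \right)}\right) = - 75 \left(-4 - 11\right) = \left(-75\right) \left(-15\right) = 1125$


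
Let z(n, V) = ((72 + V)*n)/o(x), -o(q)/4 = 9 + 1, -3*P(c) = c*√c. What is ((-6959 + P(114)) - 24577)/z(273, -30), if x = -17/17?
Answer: 70080/637 + 760*√114/5733 ≈ 111.43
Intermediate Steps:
x = -1 (x = -17*1/17 = -1)
P(c) = -c^(3/2)/3 (P(c) = -c*√c/3 = -c^(3/2)/3)
o(q) = -40 (o(q) = -4*(9 + 1) = -4*10 = -40)
z(n, V) = -n*(72 + V)/40 (z(n, V) = ((72 + V)*n)/(-40) = (n*(72 + V))*(-1/40) = -n*(72 + V)/40)
((-6959 + P(114)) - 24577)/z(273, -30) = ((-6959 - 38*√114) - 24577)/((-1/40*273*(72 - 30))) = ((-6959 - 38*√114) - 24577)/((-1/40*273*42)) = ((-6959 - 38*√114) - 24577)/(-5733/20) = (-31536 - 38*√114)*(-20/5733) = 70080/637 + 760*√114/5733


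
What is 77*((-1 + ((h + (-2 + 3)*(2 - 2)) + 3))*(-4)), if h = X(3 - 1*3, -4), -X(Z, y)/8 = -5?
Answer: -12936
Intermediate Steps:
X(Z, y) = 40 (X(Z, y) = -8*(-5) = 40)
h = 40
77*((-1 + ((h + (-2 + 3)*(2 - 2)) + 3))*(-4)) = 77*((-1 + ((40 + (-2 + 3)*(2 - 2)) + 3))*(-4)) = 77*((-1 + ((40 + 1*0) + 3))*(-4)) = 77*((-1 + ((40 + 0) + 3))*(-4)) = 77*((-1 + (40 + 3))*(-4)) = 77*((-1 + 43)*(-4)) = 77*(42*(-4)) = 77*(-168) = -12936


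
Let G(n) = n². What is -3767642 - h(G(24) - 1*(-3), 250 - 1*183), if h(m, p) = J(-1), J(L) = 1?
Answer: -3767643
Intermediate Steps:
h(m, p) = 1
-3767642 - h(G(24) - 1*(-3), 250 - 1*183) = -3767642 - 1*1 = -3767642 - 1 = -3767643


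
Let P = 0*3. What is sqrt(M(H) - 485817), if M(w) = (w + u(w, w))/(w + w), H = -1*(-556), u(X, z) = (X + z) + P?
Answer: 3*I*sqrt(215918)/2 ≈ 697.0*I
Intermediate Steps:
P = 0
u(X, z) = X + z (u(X, z) = (X + z) + 0 = X + z)
H = 556
M(w) = 3/2 (M(w) = (w + (w + w))/(w + w) = (w + 2*w)/((2*w)) = (3*w)*(1/(2*w)) = 3/2)
sqrt(M(H) - 485817) = sqrt(3/2 - 485817) = sqrt(-971631/2) = 3*I*sqrt(215918)/2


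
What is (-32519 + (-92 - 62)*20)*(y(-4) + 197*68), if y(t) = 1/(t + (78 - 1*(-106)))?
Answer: -85839192319/180 ≈ -4.7688e+8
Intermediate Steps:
y(t) = 1/(184 + t) (y(t) = 1/(t + (78 + 106)) = 1/(t + 184) = 1/(184 + t))
(-32519 + (-92 - 62)*20)*(y(-4) + 197*68) = (-32519 + (-92 - 62)*20)*(1/(184 - 4) + 197*68) = (-32519 - 154*20)*(1/180 + 13396) = (-32519 - 3080)*(1/180 + 13396) = -35599*2411281/180 = -85839192319/180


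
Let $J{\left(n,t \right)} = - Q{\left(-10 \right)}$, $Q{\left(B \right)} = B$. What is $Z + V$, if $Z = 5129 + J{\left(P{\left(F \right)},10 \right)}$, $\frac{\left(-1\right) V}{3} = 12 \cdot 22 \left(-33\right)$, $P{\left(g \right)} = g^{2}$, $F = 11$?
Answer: $31275$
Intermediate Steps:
$J{\left(n,t \right)} = 10$ ($J{\left(n,t \right)} = \left(-1\right) \left(-10\right) = 10$)
$V = 26136$ ($V = - 3 \cdot 12 \cdot 22 \left(-33\right) = - 3 \cdot 264 \left(-33\right) = \left(-3\right) \left(-8712\right) = 26136$)
$Z = 5139$ ($Z = 5129 + 10 = 5139$)
$Z + V = 5139 + 26136 = 31275$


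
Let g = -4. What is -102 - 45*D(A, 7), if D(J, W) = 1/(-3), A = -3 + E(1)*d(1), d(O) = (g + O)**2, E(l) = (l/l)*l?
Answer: -87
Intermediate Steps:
E(l) = l (E(l) = 1*l = l)
d(O) = (-4 + O)**2
A = 6 (A = -3 + 1*(-4 + 1)**2 = -3 + 1*(-3)**2 = -3 + 1*9 = -3 + 9 = 6)
D(J, W) = -1/3
-102 - 45*D(A, 7) = -102 - 45*(-1/3) = -102 + 15 = -87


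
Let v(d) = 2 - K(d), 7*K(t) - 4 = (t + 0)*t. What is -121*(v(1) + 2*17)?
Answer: -29887/7 ≈ -4269.6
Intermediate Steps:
K(t) = 4/7 + t**2/7 (K(t) = 4/7 + ((t + 0)*t)/7 = 4/7 + (t*t)/7 = 4/7 + t**2/7)
v(d) = 10/7 - d**2/7 (v(d) = 2 - (4/7 + d**2/7) = 2 + (-4/7 - d**2/7) = 10/7 - d**2/7)
-121*(v(1) + 2*17) = -121*((10/7 - 1/7*1**2) + 2*17) = -121*((10/7 - 1/7*1) + 34) = -121*((10/7 - 1/7) + 34) = -121*(9/7 + 34) = -121*247/7 = -29887/7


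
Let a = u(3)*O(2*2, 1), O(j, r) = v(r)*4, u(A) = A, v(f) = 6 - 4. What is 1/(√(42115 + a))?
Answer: √42139/42139 ≈ 0.0048714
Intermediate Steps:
v(f) = 2
O(j, r) = 8 (O(j, r) = 2*4 = 8)
a = 24 (a = 3*8 = 24)
1/(√(42115 + a)) = 1/(√(42115 + 24)) = 1/(√42139) = √42139/42139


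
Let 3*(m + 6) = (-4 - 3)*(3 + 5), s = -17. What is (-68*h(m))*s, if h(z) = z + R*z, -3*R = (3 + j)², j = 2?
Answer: 1881968/9 ≈ 2.0911e+5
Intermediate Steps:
m = -74/3 (m = -6 + ((-4 - 3)*(3 + 5))/3 = -6 + (-7*8)/3 = -6 + (⅓)*(-56) = -6 - 56/3 = -74/3 ≈ -24.667)
R = -25/3 (R = -(3 + 2)²/3 = -⅓*5² = -⅓*25 = -25/3 ≈ -8.3333)
h(z) = -22*z/3 (h(z) = z - 25*z/3 = -22*z/3)
(-68*h(m))*s = -(-1496)*(-74)/(3*3)*(-17) = -68*1628/9*(-17) = -110704/9*(-17) = 1881968/9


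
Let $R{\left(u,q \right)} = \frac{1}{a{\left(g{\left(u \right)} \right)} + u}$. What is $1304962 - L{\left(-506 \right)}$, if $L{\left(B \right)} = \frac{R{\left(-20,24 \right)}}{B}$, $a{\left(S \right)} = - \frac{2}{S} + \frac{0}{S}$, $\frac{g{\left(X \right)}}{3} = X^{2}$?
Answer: $\frac{3962194787086}{3036253} \approx 1.305 \cdot 10^{6}$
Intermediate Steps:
$g{\left(X \right)} = 3 X^{2}$
$a{\left(S \right)} = - \frac{2}{S}$ ($a{\left(S \right)} = - \frac{2}{S} + 0 = - \frac{2}{S}$)
$R{\left(u,q \right)} = \frac{1}{u - \frac{2}{3 u^{2}}}$ ($R{\left(u,q \right)} = \frac{1}{- \frac{2}{3 u^{2}} + u} = \frac{1}{u - \frac{2}{3 u^{2}}}$)
$L{\left(B \right)} = - \frac{600}{12001 B}$ ($L{\left(B \right)} = \frac{3 \left(-20\right)^{2} \frac{1}{-2 + 3 \left(-20\right)^{3}}}{B} = \frac{3 \cdot 400 \frac{1}{-2 + 3 \left(-8000\right)}}{B} = \frac{3 \cdot 400 \frac{1}{-2 - 24000}}{B} = \frac{3 \cdot 400 \frac{1}{-24002}}{B} = \frac{3 \cdot 400 \left(- \frac{1}{24002}\right)}{B} = - \frac{600}{12001 B}$)
$1304962 - L{\left(-506 \right)} = 1304962 - - \frac{600}{12001 \left(-506\right)} = 1304962 - \left(- \frac{600}{12001}\right) \left(- \frac{1}{506}\right) = 1304962 - \frac{300}{3036253} = \frac{3962194787086}{3036253}$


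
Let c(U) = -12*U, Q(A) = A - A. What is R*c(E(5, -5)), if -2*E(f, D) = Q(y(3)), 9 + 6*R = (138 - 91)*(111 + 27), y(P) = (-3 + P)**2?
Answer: 0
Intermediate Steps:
R = 2159/2 (R = -3/2 + ((138 - 91)*(111 + 27))/6 = -3/2 + (47*138)/6 = -3/2 + (1/6)*6486 = -3/2 + 1081 = 2159/2 ≈ 1079.5)
Q(A) = 0
E(f, D) = 0 (E(f, D) = -1/2*0 = 0)
R*c(E(5, -5)) = 2159*(-12*0)/2 = (2159/2)*0 = 0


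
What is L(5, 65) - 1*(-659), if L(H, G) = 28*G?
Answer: 2479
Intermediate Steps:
L(5, 65) - 1*(-659) = 28*65 - 1*(-659) = 1820 + 659 = 2479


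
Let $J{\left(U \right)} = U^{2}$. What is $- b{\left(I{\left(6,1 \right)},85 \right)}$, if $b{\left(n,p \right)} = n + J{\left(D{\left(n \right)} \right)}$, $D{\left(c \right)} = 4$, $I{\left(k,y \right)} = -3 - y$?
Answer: $-12$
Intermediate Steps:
$b{\left(n,p \right)} = 16 + n$ ($b{\left(n,p \right)} = n + 4^{2} = n + 16 = 16 + n$)
$- b{\left(I{\left(6,1 \right)},85 \right)} = - (16 - 4) = \left(-1\right) 12 = -12$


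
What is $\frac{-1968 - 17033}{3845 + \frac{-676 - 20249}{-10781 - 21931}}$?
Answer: $- \frac{207186904}{41932855} \approx -4.9409$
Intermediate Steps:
$\frac{-1968 - 17033}{3845 + \frac{-676 - 20249}{-10781 - 21931}} = - \frac{19001}{3845 - \frac{20925}{-32712}} = - \frac{19001}{3845 - - \frac{6975}{10904}} = - \frac{19001}{3845 + \frac{6975}{10904}} = - \frac{19001}{\frac{41932855}{10904}} = \left(-19001\right) \frac{10904}{41932855} = - \frac{207186904}{41932855}$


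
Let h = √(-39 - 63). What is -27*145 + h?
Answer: -3915 + I*√102 ≈ -3915.0 + 10.1*I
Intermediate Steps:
h = I*√102 (h = √(-102) = I*√102 ≈ 10.1*I)
-27*145 + h = -27*145 + I*√102 = -3915 + I*√102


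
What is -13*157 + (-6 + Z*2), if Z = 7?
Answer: -2033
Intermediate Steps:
-13*157 + (-6 + Z*2) = -13*157 + (-6 + 7*2) = -2041 + (-6 + 14) = -2041 + 8 = -2033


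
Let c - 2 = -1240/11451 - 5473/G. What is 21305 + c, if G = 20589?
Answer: 558149884610/26196071 ≈ 21307.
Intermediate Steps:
c = 42591955/26196071 (c = 2 + (-1240/11451 - 5473/20589) = 2 - 9800187/26196071 = 42591955/26196071 ≈ 1.6259)
21305 + c = 21305 + 42591955/26196071 = 558149884610/26196071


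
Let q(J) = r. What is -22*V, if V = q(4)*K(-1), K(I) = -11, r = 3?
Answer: 726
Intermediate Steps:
q(J) = 3
V = -33 (V = 3*(-11) = -33)
-22*V = -22*(-33) = 726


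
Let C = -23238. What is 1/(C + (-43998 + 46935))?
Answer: -1/20301 ≈ -4.9259e-5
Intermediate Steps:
1/(C + (-43998 + 46935)) = 1/(-23238 + (-43998 + 46935)) = 1/(-23238 + 2937) = 1/(-20301) = -1/20301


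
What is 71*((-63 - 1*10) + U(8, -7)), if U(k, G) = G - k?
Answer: -6248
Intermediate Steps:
71*((-63 - 1*10) + U(8, -7)) = 71*((-63 - 1*10) + (-7 - 1*8)) = 71*((-63 - 10) + (-7 - 8)) = 71*(-73 - 15) = 71*(-88) = -6248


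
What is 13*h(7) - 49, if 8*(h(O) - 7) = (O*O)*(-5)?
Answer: -2849/8 ≈ -356.13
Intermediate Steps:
h(O) = 7 - 5*O**2/8 (h(O) = 7 + ((O*O)*(-5))/8 = 7 + (O**2*(-5))/8 = 7 + (-5*O**2)/8 = 7 - 5*O**2/8)
13*h(7) - 49 = 13*(7 - 5/8*7**2) - 49 = 13*(7 - 5/8*49) - 49 = 13*(7 - 245/8) - 49 = 13*(-189/8) - 49 = -2457/8 - 49 = -2849/8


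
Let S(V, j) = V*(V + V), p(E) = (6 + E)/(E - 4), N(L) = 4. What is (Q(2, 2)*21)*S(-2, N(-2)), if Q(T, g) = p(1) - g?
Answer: -728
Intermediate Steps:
p(E) = (6 + E)/(-4 + E)
Q(T, g) = -7/3 - g (Q(T, g) = (6 + 1)/(-4 + 1) - g = 7/(-3) - g = -1/3*7 - g = -7/3 - g)
S(V, j) = 2*V**2 (S(V, j) = V*(2*V) = 2*V**2)
(Q(2, 2)*21)*S(-2, N(-2)) = ((-7/3 - 1*2)*21)*(2*(-2)**2) = ((-7/3 - 2)*21)*(2*4) = -13/3*21*8 = -91*8 = -728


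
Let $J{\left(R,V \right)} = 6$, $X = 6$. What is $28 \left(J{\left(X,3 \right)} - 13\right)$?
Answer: $-196$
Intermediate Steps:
$28 \left(J{\left(X,3 \right)} - 13\right) = 28 \left(6 - 13\right) = 28 \left(-7\right) = -196$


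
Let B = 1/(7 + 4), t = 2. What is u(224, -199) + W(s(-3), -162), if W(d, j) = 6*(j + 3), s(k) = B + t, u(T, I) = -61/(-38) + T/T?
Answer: -36153/38 ≈ -951.39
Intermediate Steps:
B = 1/11 ≈ 0.090909
u(T, I) = 99/38 (u(T, I) = -61*(-1/38) + 1 = 61/38 + 1 = 99/38)
s(k) = 23/11 (s(k) = 1/11 + 2 = 23/11)
W(d, j) = 18 + 6*j (W(d, j) = 6*(3 + j) = 18 + 6*j)
u(224, -199) + W(s(-3), -162) = 99/38 + (18 + 6*(-162)) = 99/38 + (18 - 972) = 99/38 - 954 = -36153/38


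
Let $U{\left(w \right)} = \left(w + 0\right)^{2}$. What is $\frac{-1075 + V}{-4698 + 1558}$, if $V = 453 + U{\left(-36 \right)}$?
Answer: $- \frac{337}{1570} \approx -0.21465$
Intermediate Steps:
$U{\left(w \right)} = w^{2}$
$V = 1749$ ($V = 453 + \left(-36\right)^{2} = 453 + 1296 = 1749$)
$\frac{-1075 + V}{-4698 + 1558} = \frac{-1075 + 1749}{-4698 + 1558} = \frac{674}{-3140} = 674 \left(- \frac{1}{3140}\right) = - \frac{337}{1570}$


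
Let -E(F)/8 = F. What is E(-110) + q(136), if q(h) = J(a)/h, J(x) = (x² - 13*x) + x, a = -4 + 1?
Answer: 119725/136 ≈ 880.33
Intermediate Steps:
E(F) = -8*F
a = -3
J(x) = x² - 12*x
q(h) = 45/h (q(h) = (-3*(-12 - 3))/h = (-3*(-15))/h = 45/h)
E(-110) + q(136) = -8*(-110) + 45/136 = 880 + 45*(1/136) = 880 + 45/136 = 119725/136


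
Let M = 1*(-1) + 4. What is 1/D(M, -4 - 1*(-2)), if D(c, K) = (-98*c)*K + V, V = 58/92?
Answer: 46/27077 ≈ 0.0016989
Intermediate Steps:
V = 29/46 (V = 58*(1/92) = 29/46 ≈ 0.63043)
M = 3 (M = -1 + 4 = 3)
D(c, K) = 29/46 - 98*K*c (D(c, K) = (-98*c)*K + 29/46 = -98*K*c + 29/46 = 29/46 - 98*K*c)
1/D(M, -4 - 1*(-2)) = 1/(29/46 - 98*(-4 - 1*(-2))*3) = 1/(29/46 - 98*(-4 + 2)*3) = 1/(29/46 - 98*(-2)*3) = 1/(29/46 + 588) = 1/(27077/46) = 46/27077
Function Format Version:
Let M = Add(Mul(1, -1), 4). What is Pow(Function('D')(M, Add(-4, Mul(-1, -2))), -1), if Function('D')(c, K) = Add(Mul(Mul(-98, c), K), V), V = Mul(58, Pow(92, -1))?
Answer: Rational(46, 27077) ≈ 0.0016989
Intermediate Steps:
V = Rational(29, 46) (V = Mul(58, Rational(1, 92)) = Rational(29, 46) ≈ 0.63043)
M = 3 (M = Add(-1, 4) = 3)
Function('D')(c, K) = Add(Rational(29, 46), Mul(-98, K, c)) (Function('D')(c, K) = Add(Mul(Mul(-98, c), K), Rational(29, 46)) = Add(Mul(-98, K, c), Rational(29, 46)) = Add(Rational(29, 46), Mul(-98, K, c)))
Pow(Function('D')(M, Add(-4, Mul(-1, -2))), -1) = Pow(Add(Rational(29, 46), Mul(-98, Add(-4, Mul(-1, -2)), 3)), -1) = Pow(Add(Rational(29, 46), Mul(-98, Add(-4, 2), 3)), -1) = Pow(Add(Rational(29, 46), Mul(-98, -2, 3)), -1) = Pow(Add(Rational(29, 46), 588), -1) = Pow(Rational(27077, 46), -1) = Rational(46, 27077)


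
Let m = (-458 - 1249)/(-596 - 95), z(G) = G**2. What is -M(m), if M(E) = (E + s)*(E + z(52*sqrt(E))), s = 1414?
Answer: -4519457646735/477481 ≈ -9.4652e+6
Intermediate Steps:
m = 1707/691 (m = -1707/(-691) = -1707*(-1/691) = 1707/691 ≈ 2.4703)
M(E) = 2705*E*(1414 + E) (M(E) = (E + 1414)*(E + (52*sqrt(E))**2) = (1414 + E)*(E + 2704*E) = (1414 + E)*(2705*E) = 2705*E*(1414 + E))
-M(m) = -2705*1707*(1414 + 1707/691)/691 = -2705*1707*978781/(691*691) = -1*4519457646735/477481 = -4519457646735/477481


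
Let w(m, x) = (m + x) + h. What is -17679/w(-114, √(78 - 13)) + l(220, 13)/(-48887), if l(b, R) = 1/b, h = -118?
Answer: 44112507800161/578185571260 + 17679*√65/53759 ≈ 78.946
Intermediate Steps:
w(m, x) = -118 + m + x (w(m, x) = (m + x) - 118 = -118 + m + x)
-17679/w(-114, √(78 - 13)) + l(220, 13)/(-48887) = -17679/(-118 - 114 + √(78 - 13)) + 1/(220*(-48887)) = -17679/(-118 - 114 + √65) + (1/220)*(-1/48887) = -17679/(-232 + √65) - 1/10755140 = -1/10755140 - 17679/(-232 + √65)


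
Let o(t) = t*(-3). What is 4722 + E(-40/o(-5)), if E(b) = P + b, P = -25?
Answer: 14083/3 ≈ 4694.3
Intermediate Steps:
o(t) = -3*t
E(b) = -25 + b
4722 + E(-40/o(-5)) = 4722 + (-25 - 40/((-3*(-5)))) = 4722 + (-25 - 40/15) = 4722 + (-25 - 40*1/15) = 4722 + (-25 - 8/3) = 4722 - 83/3 = 14083/3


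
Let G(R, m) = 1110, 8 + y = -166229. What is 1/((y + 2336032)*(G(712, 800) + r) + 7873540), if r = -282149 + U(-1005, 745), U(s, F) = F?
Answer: -1/608172646190 ≈ -1.6443e-12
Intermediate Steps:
y = -166237 (y = -8 - 166229 = -166237)
r = -281404 (r = -282149 + 745 = -281404)
1/((y + 2336032)*(G(712, 800) + r) + 7873540) = 1/((-166237 + 2336032)*(1110 - 281404) + 7873540) = 1/(2169795*(-280294) + 7873540) = 1/(-608180519730 + 7873540) = 1/(-608172646190) = -1/608172646190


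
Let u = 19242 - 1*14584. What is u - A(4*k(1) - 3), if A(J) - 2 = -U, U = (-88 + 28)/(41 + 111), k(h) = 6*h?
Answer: 176913/38 ≈ 4655.6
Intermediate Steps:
U = -15/38 (U = -60/152 = -60*1/152 = -15/38 ≈ -0.39474)
u = 4658 (u = 19242 - 14584 = 4658)
A(J) = 91/38 (A(J) = 2 - 1*(-15/38) = 2 + 15/38 = 91/38)
u - A(4*k(1) - 3) = 4658 - 1*91/38 = 4658 - 91/38 = 176913/38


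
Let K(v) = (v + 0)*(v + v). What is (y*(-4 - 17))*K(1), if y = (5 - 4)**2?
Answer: -42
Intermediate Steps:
y = 1 (y = 1**2 = 1)
K(v) = 2*v**2 (K(v) = v*(2*v) = 2*v**2)
(y*(-4 - 17))*K(1) = (1*(-4 - 17))*(2*1**2) = (1*(-21))*(2*1) = -21*2 = -42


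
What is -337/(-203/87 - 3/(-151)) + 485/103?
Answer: 16232363/107944 ≈ 150.38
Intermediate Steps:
-337/(-203/87 - 3/(-151)) + 485/103 = -337/(-203*1/87 - 3*(-1/151)) + 485*(1/103) = -337/(-7/3 + 3/151) + 485/103 = -337/(-1048/453) + 485/103 = -337*(-453/1048) + 485/103 = 152661/1048 + 485/103 = 16232363/107944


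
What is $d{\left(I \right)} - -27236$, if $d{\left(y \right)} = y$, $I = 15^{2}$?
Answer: $27461$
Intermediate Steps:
$I = 225$
$d{\left(I \right)} - -27236 = 225 - -27236 = 225 + 27236 = 27461$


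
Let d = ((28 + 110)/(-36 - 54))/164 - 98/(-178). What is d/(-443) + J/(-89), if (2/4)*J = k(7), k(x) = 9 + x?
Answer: -34991453/96990420 ≈ -0.36077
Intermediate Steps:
J = 32 (J = 2*(9 + 7) = 2*16 = 32)
d = 118493/218940 (d = (138/(-90))*(1/164) - 98*(-1/178) = (138*(-1/90))*(1/164) + 49/89 = -23/15*1/164 + 49/89 = -23/2460 + 49/89 = 118493/218940 ≈ 0.54121)
d/(-443) + J/(-89) = (118493/218940)/(-443) + 32/(-89) = (118493/218940)*(-1/443) + 32*(-1/89) = -118493/96990420 - 32/89 = -34991453/96990420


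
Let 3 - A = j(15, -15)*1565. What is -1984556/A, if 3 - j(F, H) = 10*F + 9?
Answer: -1984556/244143 ≈ -8.1287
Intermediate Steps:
j(F, H) = -6 - 10*F (j(F, H) = 3 - (10*F + 9) = 3 - (9 + 10*F) = 3 + (-9 - 10*F) = -6 - 10*F)
A = 244143 (A = 3 - (-6 - 10*15)*1565 = 3 - (-6 - 150)*1565 = 3 - (-156)*1565 = 3 - 1*(-244140) = 3 + 244140 = 244143)
-1984556/A = -1984556/244143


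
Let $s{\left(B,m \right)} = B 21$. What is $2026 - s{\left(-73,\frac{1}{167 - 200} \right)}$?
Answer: $3559$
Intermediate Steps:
$s{\left(B,m \right)} = 21 B$
$2026 - s{\left(-73,\frac{1}{167 - 200} \right)} = 2026 - 21 \left(-73\right) = 2026 - -1533 = 2026 + 1533 = 3559$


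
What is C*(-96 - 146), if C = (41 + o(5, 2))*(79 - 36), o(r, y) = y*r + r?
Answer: -582736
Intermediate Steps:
o(r, y) = r + r*y (o(r, y) = r*y + r = r + r*y)
C = 2408 (C = (41 + 5*(1 + 2))*(79 - 36) = (41 + 5*3)*43 = (41 + 15)*43 = 56*43 = 2408)
C*(-96 - 146) = 2408*(-96 - 146) = 2408*(-242) = -582736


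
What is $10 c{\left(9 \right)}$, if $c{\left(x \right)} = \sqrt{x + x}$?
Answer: $30 \sqrt{2} \approx 42.426$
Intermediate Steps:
$c{\left(x \right)} = \sqrt{2} \sqrt{x}$ ($c{\left(x \right)} = \sqrt{2 x} = \sqrt{2} \sqrt{x}$)
$10 c{\left(9 \right)} = 10 \sqrt{2} \sqrt{9} = 10 \sqrt{2} \cdot 3 = 10 \cdot 3 \sqrt{2} = 30 \sqrt{2}$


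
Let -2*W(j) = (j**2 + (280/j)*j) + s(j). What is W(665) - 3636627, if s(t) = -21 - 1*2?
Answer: -3857868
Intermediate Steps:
s(t) = -23 (s(t) = -21 - 2 = -23)
W(j) = -257/2 - j**2/2 (W(j) = -((j**2 + (280/j)*j) - 23)/2 = -((j**2 + 280) - 23)/2 = -((280 + j**2) - 23)/2 = -(257 + j**2)/2 = -257/2 - j**2/2)
W(665) - 3636627 = (-257/2 - 1/2*665**2) - 3636627 = (-257/2 - 1/2*442225) - 3636627 = (-257/2 - 442225/2) - 3636627 = -221241 - 3636627 = -3857868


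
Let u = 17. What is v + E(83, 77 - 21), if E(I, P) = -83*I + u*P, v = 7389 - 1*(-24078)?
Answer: 25530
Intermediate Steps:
v = 31467 (v = 7389 + 24078 = 31467)
E(I, P) = -83*I + 17*P
v + E(83, 77 - 21) = 31467 + (-83*83 + 17*(77 - 21)) = 31467 + (-6889 + 17*56) = 31467 + (-6889 + 952) = 31467 - 5937 = 25530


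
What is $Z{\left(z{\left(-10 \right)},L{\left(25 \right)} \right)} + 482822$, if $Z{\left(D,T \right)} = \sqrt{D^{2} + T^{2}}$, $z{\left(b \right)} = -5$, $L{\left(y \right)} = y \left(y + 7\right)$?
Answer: $482822 + 5 \sqrt{25601} \approx 4.8362 \cdot 10^{5}$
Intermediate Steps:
$L{\left(y \right)} = y \left(7 + y\right)$
$Z{\left(z{\left(-10 \right)},L{\left(25 \right)} \right)} + 482822 = \sqrt{\left(-5\right)^{2} + \left(25 \left(7 + 25\right)\right)^{2}} + 482822 = \sqrt{25 + \left(25 \cdot 32\right)^{2}} + 482822 = \sqrt{25 + 800^{2}} + 482822 = \sqrt{25 + 640000} + 482822 = \sqrt{640025} + 482822 = 5 \sqrt{25601} + 482822 = 482822 + 5 \sqrt{25601}$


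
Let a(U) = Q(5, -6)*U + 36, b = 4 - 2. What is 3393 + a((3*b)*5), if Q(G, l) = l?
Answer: 3249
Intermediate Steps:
b = 2
a(U) = 36 - 6*U (a(U) = -6*U + 36 = 36 - 6*U)
3393 + a((3*b)*5) = 3393 + (36 - 6*3*2*5) = 3393 + (36 - 36*5) = 3393 + (36 - 6*30) = 3393 + (36 - 180) = 3393 - 144 = 3249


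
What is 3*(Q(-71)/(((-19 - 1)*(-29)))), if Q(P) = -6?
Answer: -9/290 ≈ -0.031034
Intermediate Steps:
3*(Q(-71)/(((-19 - 1)*(-29)))) = 3*(-6*(-1/(29*(-19 - 1)))) = 3*(-6/((-20*(-29)))) = 3*(-6/580) = 3*(-6*1/580) = 3*(-3/290) = -9/290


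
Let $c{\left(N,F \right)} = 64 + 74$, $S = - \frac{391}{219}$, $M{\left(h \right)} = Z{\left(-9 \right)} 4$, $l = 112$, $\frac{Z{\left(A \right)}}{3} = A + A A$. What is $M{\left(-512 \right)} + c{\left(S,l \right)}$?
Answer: $1002$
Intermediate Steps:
$Z{\left(A \right)} = 3 A + 3 A^{2}$ ($Z{\left(A \right)} = 3 \left(A + A A\right) = 3 \left(A + A^{2}\right) = 3 A + 3 A^{2}$)
$M{\left(h \right)} = 864$ ($M{\left(h \right)} = 3 \left(-9\right) \left(1 - 9\right) 4 = 3 \left(-9\right) \left(-8\right) 4 = 216 \cdot 4 = 864$)
$S = - \frac{391}{219}$ ($S = \left(-391\right) \frac{1}{219} = - \frac{391}{219} \approx -1.7854$)
$c{\left(N,F \right)} = 138$
$M{\left(-512 \right)} + c{\left(S,l \right)} = 864 + 138 = 1002$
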